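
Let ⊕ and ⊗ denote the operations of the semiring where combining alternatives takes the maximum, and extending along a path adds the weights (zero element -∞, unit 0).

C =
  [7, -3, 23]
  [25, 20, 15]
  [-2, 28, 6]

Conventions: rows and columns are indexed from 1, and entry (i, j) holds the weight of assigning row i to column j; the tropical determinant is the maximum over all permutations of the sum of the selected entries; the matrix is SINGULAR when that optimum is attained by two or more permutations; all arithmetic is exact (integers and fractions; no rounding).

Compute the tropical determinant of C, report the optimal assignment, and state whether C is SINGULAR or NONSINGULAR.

σ = (1, 2, 3): 7 + 20 + 6 = 33
σ = (1, 3, 2): 7 + 15 + 28 = 50
σ = (2, 1, 3): (-3) + 25 + 6 = 28
σ = (2, 3, 1): (-3) + 15 + (-2) = 10
σ = (3, 1, 2): 23 + 25 + 28 = 76
σ = (3, 2, 1): 23 + 20 + (-2) = 41
Optimal value attained by: σ = (3, 1, 2).
Answer: det⊕(C) = 76; verdict: NONSINGULAR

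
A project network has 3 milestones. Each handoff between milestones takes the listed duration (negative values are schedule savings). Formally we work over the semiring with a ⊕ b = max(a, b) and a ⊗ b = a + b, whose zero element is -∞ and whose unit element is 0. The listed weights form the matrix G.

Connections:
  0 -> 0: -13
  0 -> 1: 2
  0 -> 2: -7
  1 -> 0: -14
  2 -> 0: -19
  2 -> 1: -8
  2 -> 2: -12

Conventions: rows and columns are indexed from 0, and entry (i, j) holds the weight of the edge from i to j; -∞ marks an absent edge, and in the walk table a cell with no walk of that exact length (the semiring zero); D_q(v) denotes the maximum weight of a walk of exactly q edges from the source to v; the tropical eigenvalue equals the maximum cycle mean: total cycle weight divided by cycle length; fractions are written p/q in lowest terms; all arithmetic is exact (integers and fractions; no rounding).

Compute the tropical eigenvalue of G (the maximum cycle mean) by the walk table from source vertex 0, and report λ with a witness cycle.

q=0: [0, -∞, -∞]
q=1: [-13, 2, -7]
q=2: [-12, -11, -19]
q=3: [-25, -10, -19]
Optimal cycle mean attained by: cycle 0->1->0, total 2 + (-14), length 2.
Answer: λ = -6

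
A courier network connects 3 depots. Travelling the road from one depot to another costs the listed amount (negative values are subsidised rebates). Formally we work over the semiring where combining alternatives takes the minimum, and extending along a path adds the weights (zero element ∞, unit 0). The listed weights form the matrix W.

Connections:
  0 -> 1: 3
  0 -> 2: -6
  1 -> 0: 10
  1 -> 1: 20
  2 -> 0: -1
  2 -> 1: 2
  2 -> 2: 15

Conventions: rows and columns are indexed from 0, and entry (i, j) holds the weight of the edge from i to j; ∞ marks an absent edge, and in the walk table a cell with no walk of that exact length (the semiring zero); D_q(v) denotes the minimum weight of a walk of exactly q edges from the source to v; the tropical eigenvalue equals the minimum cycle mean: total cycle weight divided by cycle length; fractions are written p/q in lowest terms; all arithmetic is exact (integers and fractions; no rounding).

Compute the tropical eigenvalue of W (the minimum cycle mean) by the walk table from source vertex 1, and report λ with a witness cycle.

q=0: [∞, 0, ∞]
q=1: [10, 20, ∞]
q=2: [30, 13, 4]
q=3: [3, 6, 19]
Optimal cycle mean attained by: cycle 0->2->0, total (-6) + (-1), length 2.
Answer: λ = -7/2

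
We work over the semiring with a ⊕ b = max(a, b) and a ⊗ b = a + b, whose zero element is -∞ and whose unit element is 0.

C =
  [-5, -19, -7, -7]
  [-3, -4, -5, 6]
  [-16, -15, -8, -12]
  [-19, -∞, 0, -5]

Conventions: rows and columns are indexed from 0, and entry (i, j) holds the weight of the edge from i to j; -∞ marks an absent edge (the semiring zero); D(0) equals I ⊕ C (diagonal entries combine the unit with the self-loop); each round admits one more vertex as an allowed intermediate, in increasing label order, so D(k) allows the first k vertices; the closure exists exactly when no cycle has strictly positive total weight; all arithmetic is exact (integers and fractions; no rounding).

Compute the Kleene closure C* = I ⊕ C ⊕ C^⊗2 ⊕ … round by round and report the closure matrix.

D(0):
  [0, -19, -7, -7]
  [-3, 0, -5, 6]
  [-16, -15, 0, -12]
  [-19, -∞, 0, 0]
D(1):
  [0, -19, -7, -7]
  [-3, 0, -5, 6]
  [-16, -15, 0, -12]
  [-19, -38, 0, 0]
D(2):
  [0, -19, -7, -7]
  [-3, 0, -5, 6]
  [-16, -15, 0, -9]
  [-19, -38, 0, 0]
D(3):
  [0, -19, -7, -7]
  [-3, 0, -5, 6]
  [-16, -15, 0, -9]
  [-16, -15, 0, 0]
D(4):
  [0, -19, -7, -7]
  [-3, 0, 6, 6]
  [-16, -15, 0, -9]
  [-16, -15, 0, 0]
Answer: C* = [[0, -19, -7, -7], [-3, 0, 6, 6], [-16, -15, 0, -9], [-16, -15, 0, 0]]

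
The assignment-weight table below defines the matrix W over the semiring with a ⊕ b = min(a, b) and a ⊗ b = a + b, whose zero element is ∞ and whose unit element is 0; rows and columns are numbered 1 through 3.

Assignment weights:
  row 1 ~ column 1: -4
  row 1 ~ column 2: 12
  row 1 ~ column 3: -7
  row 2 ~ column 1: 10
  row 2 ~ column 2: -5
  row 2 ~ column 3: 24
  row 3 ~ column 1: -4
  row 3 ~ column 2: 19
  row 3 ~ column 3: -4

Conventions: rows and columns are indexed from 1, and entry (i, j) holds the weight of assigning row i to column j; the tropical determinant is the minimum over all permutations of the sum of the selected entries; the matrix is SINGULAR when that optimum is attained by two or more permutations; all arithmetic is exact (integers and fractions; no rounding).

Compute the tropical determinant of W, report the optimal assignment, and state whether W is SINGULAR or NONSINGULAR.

σ = (1, 2, 3): (-4) + (-5) + (-4) = -13
σ = (1, 3, 2): (-4) + 24 + 19 = 39
σ = (2, 1, 3): 12 + 10 + (-4) = 18
σ = (2, 3, 1): 12 + 24 + (-4) = 32
σ = (3, 1, 2): (-7) + 10 + 19 = 22
σ = (3, 2, 1): (-7) + (-5) + (-4) = -16
Optimal value attained by: σ = (3, 2, 1).
Answer: det⊕(W) = -16; verdict: NONSINGULAR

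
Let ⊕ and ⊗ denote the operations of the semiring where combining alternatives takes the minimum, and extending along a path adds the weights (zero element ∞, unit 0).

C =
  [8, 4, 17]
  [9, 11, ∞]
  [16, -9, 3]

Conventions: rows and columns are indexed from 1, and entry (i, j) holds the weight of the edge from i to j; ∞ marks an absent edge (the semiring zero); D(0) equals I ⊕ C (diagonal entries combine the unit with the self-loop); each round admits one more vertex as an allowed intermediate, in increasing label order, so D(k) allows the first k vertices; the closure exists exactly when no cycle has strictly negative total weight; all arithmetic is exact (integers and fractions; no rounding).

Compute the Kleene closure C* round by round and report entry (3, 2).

D(0):
  [0, 4, 17]
  [9, 0, ∞]
  [16, -9, 0]
D(1):
  [0, 4, 17]
  [9, 0, 26]
  [16, -9, 0]
D(2):
  [0, 4, 17]
  [9, 0, 26]
  [0, -9, 0]
D(3):
  [0, 4, 17]
  [9, 0, 26]
  [0, -9, 0]
Answer: C*[3][2] = -9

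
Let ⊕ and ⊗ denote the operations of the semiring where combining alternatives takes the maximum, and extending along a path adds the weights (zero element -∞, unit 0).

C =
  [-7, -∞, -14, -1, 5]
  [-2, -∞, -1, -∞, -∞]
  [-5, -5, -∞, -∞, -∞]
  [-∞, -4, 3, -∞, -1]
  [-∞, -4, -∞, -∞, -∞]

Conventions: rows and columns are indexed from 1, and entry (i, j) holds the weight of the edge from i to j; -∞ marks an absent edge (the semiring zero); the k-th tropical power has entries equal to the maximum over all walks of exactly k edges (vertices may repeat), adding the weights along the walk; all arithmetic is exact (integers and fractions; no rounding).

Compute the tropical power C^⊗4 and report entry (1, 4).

C^⊗2:
  [-14, 1, 2, -8, -2]
  [-6, -6, -16, -3, 3]
  [-7, -∞, -6, -6, 0]
  [-2, -2, -5, -∞, -∞]
  [-6, -∞, -5, -∞, -∞]
C^⊗3:
  [-1, -3, 0, -15, -9]
  [-8, -1, 0, -7, -1]
  [-11, -4, -3, -8, -2]
  [-4, -10, -3, -3, 3]
  [-10, -10, -20, -7, -1]
C^⊗4:
  [-5, -5, -4, -2, 4]
  [-3, -5, -2, -9, -3]
  [-6, -6, -5, -12, -6]
  [-8, -1, 0, -5, 1]
  [-12, -5, -4, -11, -5]
Key observation: the optimum is the walk 1->5->2->1->4, with weight 5 + (-4) + (-2) + (-1) = -2.
Optimal value attained by: walk 1->5->2->1->4.
Answer: (C^⊗4)[1][4] = -2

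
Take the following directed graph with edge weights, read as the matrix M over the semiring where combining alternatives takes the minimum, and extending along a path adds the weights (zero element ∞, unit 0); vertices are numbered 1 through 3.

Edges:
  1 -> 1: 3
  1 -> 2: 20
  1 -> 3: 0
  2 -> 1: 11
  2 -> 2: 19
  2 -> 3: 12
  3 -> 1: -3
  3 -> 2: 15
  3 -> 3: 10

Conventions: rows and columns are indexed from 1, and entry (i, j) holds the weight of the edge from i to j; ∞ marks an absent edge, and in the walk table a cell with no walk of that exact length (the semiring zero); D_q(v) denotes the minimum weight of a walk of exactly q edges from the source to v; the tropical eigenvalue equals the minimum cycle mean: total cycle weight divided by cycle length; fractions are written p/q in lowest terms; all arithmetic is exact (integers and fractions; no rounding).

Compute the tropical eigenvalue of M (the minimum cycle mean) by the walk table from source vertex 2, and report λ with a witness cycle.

q=0: [∞, 0, ∞]
q=1: [11, 19, 12]
q=2: [9, 27, 11]
q=3: [8, 26, 9]
Optimal cycle mean attained by: cycle 1->3->1, total 0 + (-3), length 2.
Answer: λ = -3/2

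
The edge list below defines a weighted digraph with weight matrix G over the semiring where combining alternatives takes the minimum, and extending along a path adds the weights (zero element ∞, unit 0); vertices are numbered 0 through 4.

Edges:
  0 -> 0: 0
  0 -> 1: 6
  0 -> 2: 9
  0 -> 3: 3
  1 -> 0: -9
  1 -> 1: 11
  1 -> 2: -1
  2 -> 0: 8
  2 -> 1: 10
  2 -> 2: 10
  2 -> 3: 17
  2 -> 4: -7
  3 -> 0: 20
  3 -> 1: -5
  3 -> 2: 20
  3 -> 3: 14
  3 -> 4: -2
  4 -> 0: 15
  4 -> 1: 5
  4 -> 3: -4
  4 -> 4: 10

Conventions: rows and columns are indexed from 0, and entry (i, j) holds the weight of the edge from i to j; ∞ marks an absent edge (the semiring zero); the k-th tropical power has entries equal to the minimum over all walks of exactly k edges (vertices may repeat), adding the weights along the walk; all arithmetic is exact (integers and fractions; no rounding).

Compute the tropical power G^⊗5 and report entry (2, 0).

G^⊗2:
  [-3, -2, 5, 3, 1]
  [-9, -3, 0, -6, -8]
  [1, -2, 9, -11, 3]
  [-14, 3, -6, -6, 8]
  [-4, -9, 4, 6, -6]
G^⊗3:
  [-11, -2, -3, -3, -2]
  [-12, -11, -4, -12, -8]
  [-11, -16, -3, -1, -13]
  [-14, -11, -5, -11, -13]
  [-18, -1, -10, -10, -3]
G^⊗4:
  [-11, -8, -3, -8, -10]
  [-20, -17, -12, -12, -14]
  [-25, -8, -17, -17, -10]
  [-20, -16, -12, -17, -13]
  [-18, -15, -9, -15, -17]
G^⊗5:
  [-17, -13, -9, -14, -10]
  [-26, -17, -18, -18, -19]
  [-25, -22, -16, -22, -24]
  [-25, -22, -17, -17, -19]
  [-24, -20, -16, -21, -17]
Key observation: the optimum is the walk 2->4->3->1->0->0, with weight (-7) + (-4) + (-5) + (-9) + 0 = -25.
Optimal value attained by: walk 2->4->3->1->0->0.
Answer: (G^⊗5)[2][0] = -25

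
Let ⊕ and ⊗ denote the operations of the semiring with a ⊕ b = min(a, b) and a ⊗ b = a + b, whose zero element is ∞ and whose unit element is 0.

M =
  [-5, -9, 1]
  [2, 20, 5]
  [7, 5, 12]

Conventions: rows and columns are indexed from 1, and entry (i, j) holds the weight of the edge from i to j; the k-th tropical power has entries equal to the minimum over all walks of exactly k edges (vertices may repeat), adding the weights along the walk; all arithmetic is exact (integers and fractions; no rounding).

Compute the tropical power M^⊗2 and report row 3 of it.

M^⊗2:
  [-10, -14, -4]
  [-3, -7, 3]
  [2, -2, 8]
Answer: row 3 of M^⊗2 = [2, -2, 8]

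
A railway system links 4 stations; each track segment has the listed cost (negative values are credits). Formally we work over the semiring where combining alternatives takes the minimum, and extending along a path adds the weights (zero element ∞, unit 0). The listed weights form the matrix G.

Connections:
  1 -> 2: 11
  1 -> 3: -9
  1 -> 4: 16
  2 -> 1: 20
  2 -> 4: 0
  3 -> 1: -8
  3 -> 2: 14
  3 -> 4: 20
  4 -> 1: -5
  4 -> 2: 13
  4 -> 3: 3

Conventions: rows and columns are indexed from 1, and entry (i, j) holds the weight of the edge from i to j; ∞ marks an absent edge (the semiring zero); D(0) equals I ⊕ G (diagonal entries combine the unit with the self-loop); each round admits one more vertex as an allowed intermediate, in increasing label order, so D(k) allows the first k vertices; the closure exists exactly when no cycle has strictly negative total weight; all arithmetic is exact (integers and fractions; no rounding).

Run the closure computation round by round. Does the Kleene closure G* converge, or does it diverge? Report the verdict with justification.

D(0):
  [0, 11, -9, 16]
  [20, 0, ∞, 0]
  [-8, 14, 0, 20]
  [-5, 13, 3, 0]
Detection: at round 1, diagonal entry (3, 3) turns strictly negative.
Key observation: the cycle 3->1->3 has total weight (-8) + (-9), which is strictly negative.
Answer: DIVERGES — negative cycle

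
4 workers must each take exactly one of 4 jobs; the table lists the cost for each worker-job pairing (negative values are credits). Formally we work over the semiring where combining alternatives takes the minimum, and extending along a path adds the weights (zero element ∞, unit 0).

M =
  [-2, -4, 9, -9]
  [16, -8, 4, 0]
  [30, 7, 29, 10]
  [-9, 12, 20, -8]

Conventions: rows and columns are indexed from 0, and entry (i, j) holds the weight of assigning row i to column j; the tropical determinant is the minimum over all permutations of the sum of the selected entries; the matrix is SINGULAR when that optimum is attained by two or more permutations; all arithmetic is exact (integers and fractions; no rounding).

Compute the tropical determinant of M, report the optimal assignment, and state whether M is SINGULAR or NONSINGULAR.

σ = (0, 1, 2, 3): (-2) + (-8) + 29 + (-8) = 11
σ = (0, 1, 3, 2): (-2) + (-8) + 10 + 20 = 20
σ = (0, 2, 1, 3): (-2) + 4 + 7 + (-8) = 1
σ = (0, 2, 3, 1): (-2) + 4 + 10 + 12 = 24
σ = (0, 3, 1, 2): (-2) + 0 + 7 + 20 = 25
σ = (0, 3, 2, 1): (-2) + 0 + 29 + 12 = 39
σ = (1, 0, 2, 3): (-4) + 16 + 29 + (-8) = 33
σ = (1, 0, 3, 2): (-4) + 16 + 10 + 20 = 42
σ = (1, 2, 0, 3): (-4) + 4 + 30 + (-8) = 22
σ = (1, 2, 3, 0): (-4) + 4 + 10 + (-9) = 1
σ = (1, 3, 0, 2): (-4) + 0 + 30 + 20 = 46
σ = (1, 3, 2, 0): (-4) + 0 + 29 + (-9) = 16
σ = (2, 0, 1, 3): 9 + 16 + 7 + (-8) = 24
σ = (2, 0, 3, 1): 9 + 16 + 10 + 12 = 47
σ = (2, 1, 0, 3): 9 + (-8) + 30 + (-8) = 23
σ = (2, 1, 3, 0): 9 + (-8) + 10 + (-9) = 2
σ = (2, 3, 0, 1): 9 + 0 + 30 + 12 = 51
σ = (2, 3, 1, 0): 9 + 0 + 7 + (-9) = 7
σ = (3, 0, 1, 2): (-9) + 16 + 7 + 20 = 34
σ = (3, 0, 2, 1): (-9) + 16 + 29 + 12 = 48
σ = (3, 1, 0, 2): (-9) + (-8) + 30 + 20 = 33
σ = (3, 1, 2, 0): (-9) + (-8) + 29 + (-9) = 3
σ = (3, 2, 0, 1): (-9) + 4 + 30 + 12 = 37
σ = (3, 2, 1, 0): (-9) + 4 + 7 + (-9) = -7
Optimal value attained by: σ = (3, 2, 1, 0).
Answer: det⊕(M) = -7; verdict: NONSINGULAR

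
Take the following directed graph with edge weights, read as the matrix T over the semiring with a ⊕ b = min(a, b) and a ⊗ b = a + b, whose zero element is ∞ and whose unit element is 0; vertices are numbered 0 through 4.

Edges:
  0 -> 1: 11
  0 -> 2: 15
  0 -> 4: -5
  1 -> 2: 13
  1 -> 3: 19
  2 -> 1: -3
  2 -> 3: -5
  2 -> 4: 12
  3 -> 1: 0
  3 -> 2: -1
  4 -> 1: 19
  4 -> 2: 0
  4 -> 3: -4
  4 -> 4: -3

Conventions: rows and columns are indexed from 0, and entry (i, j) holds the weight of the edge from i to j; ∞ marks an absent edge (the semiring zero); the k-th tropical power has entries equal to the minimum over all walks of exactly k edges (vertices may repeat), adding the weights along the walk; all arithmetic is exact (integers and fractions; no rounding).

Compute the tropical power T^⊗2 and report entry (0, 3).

T^⊗2:
  [∞, 12, -5, -9, -8]
  [∞, 10, 18, 8, 25]
  [∞, -5, -6, 8, 9]
  [∞, -4, 13, -6, 11]
  [∞, -4, -5, -7, -6]
Key observation: the optimum is the walk 0->4->3, with weight (-5) + (-4) = -9.
Optimal value attained by: walk 0->4->3.
Answer: (T^⊗2)[0][3] = -9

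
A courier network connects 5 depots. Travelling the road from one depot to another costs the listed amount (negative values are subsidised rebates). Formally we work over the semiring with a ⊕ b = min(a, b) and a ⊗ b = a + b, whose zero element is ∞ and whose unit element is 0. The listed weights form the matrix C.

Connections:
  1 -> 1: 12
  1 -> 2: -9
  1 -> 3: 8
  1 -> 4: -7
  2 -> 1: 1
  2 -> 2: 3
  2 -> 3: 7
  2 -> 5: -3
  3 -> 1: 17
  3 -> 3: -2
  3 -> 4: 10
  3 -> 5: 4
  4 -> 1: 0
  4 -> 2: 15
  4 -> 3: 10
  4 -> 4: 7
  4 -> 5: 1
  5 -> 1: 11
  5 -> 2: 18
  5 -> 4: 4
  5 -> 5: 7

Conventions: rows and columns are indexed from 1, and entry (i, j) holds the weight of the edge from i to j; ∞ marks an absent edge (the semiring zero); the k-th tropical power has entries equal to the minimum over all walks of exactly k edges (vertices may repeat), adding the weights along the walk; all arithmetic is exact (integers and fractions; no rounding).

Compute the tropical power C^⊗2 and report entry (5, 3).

C^⊗2:
  [-8, -6, -2, 0, -12]
  [4, -8, 5, -6, 0]
  [10, 8, -4, 8, 2]
  [7, -9, 8, -7, 8]
  [4, 2, 14, 4, 5]
Key observation: the optimum is the walk 5->4->3, with weight 4 + 10 = 14.
Optimal value attained by: walk 5->4->3.
Answer: (C^⊗2)[5][3] = 14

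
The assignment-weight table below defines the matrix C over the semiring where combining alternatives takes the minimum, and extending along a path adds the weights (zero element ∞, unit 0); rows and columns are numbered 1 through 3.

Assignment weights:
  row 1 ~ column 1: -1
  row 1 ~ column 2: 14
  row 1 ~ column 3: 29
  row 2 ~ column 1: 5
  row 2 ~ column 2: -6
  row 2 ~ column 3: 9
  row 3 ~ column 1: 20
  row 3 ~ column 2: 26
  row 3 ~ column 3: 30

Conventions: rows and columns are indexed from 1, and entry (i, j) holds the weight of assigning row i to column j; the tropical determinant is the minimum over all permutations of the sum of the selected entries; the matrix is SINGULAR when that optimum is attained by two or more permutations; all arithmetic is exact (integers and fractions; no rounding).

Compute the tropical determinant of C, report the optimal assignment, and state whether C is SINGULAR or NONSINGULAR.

σ = (1, 2, 3): (-1) + (-6) + 30 = 23
σ = (1, 3, 2): (-1) + 9 + 26 = 34
σ = (2, 1, 3): 14 + 5 + 30 = 49
σ = (2, 3, 1): 14 + 9 + 20 = 43
σ = (3, 1, 2): 29 + 5 + 26 = 60
σ = (3, 2, 1): 29 + (-6) + 20 = 43
Optimal value attained by: σ = (1, 2, 3).
Answer: det⊕(C) = 23; verdict: NONSINGULAR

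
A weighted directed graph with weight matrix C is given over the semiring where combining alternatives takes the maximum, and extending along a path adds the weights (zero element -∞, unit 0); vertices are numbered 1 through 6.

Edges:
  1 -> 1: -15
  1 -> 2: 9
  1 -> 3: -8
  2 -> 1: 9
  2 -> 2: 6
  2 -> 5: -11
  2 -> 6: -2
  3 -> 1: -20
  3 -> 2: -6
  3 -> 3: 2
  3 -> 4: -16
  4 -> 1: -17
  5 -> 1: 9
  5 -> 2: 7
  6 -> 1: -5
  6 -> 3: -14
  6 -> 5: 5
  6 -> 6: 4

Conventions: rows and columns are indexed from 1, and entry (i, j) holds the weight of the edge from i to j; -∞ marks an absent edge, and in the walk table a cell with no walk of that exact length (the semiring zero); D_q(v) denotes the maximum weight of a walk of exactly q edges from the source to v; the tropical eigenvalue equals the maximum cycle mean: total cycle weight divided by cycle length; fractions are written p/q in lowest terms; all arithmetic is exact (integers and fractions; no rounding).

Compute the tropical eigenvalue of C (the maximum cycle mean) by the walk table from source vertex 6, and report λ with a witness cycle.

q=0: [-∞, -∞, -∞, -∞, -∞, 0]
q=1: [-5, -∞, -14, -∞, 5, 4]
q=2: [14, 12, -10, -30, 9, 8]
q=3: [21, 23, 6, -26, 13, 12]
q=4: [32, 30, 13, -10, 17, 21]
q=5: [39, 41, 24, -3, 26, 28]
q=6: [50, 48, 31, 8, 33, 39]
Optimal cycle mean attained by: cycle 1->2->1, total 9 + 9, length 2.
Answer: λ = 9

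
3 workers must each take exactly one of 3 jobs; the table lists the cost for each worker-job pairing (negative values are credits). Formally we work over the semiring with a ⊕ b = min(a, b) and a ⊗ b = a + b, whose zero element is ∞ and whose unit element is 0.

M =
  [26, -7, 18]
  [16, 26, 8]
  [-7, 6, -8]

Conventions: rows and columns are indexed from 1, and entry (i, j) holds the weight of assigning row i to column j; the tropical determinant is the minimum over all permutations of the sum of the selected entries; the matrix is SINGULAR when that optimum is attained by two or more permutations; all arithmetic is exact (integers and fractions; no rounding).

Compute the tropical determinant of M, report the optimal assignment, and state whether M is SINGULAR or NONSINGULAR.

σ = (1, 2, 3): 26 + 26 + (-8) = 44
σ = (1, 3, 2): 26 + 8 + 6 = 40
σ = (2, 1, 3): (-7) + 16 + (-8) = 1
σ = (2, 3, 1): (-7) + 8 + (-7) = -6
σ = (3, 1, 2): 18 + 16 + 6 = 40
σ = (3, 2, 1): 18 + 26 + (-7) = 37
Optimal value attained by: σ = (2, 3, 1).
Answer: det⊕(M) = -6; verdict: NONSINGULAR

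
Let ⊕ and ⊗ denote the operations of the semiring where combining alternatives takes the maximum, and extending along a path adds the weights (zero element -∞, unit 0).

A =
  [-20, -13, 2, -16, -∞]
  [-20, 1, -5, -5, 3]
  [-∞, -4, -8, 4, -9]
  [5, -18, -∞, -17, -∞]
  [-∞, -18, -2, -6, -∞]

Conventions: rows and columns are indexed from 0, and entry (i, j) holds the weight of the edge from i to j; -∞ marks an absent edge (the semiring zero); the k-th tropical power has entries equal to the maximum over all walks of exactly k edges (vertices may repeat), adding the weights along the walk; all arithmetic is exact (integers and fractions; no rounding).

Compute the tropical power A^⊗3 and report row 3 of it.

A^⊗2:
  [-11, -2, -6, 6, -7]
  [0, 2, 1, -1, 4]
  [9, -3, -9, -4, -1]
  [-12, -8, 7, -11, -15]
  [-1, -6, -10, 2, -11]
A^⊗3:
  [11, -1, -7, -2, 1]
  [4, 3, 2, 5, 5]
  [1, -2, 11, -5, 0]
  [-6, 3, -1, 11, -2]
  [7, -5, 1, -6, -3]
Answer: row 3 of A^⊗3 = [-6, 3, -1, 11, -2]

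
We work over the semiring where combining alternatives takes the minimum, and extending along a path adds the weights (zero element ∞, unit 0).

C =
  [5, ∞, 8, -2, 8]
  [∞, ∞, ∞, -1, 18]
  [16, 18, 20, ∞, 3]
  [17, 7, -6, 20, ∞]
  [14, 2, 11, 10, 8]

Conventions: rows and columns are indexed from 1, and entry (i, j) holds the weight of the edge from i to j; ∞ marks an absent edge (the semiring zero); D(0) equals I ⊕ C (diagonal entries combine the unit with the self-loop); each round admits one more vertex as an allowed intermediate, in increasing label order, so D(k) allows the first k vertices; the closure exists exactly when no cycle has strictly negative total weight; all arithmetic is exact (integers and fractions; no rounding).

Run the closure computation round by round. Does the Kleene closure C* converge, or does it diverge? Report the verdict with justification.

D(0):
  [0, ∞, 8, -2, 8]
  [∞, 0, ∞, -1, 18]
  [16, 18, 0, ∞, 3]
  [17, 7, -6, 0, ∞]
  [14, 2, 11, 10, 0]
D(1):
  [0, ∞, 8, -2, 8]
  [∞, 0, ∞, -1, 18]
  [16, 18, 0, 14, 3]
  [17, 7, -6, 0, 25]
  [14, 2, 11, 10, 0]
D(2):
  [0, ∞, 8, -2, 8]
  [∞, 0, ∞, -1, 18]
  [16, 18, 0, 14, 3]
  [17, 7, -6, 0, 25]
  [14, 2, 11, 1, 0]
D(3):
  [0, 26, 8, -2, 8]
  [∞, 0, ∞, -1, 18]
  [16, 18, 0, 14, 3]
  [10, 7, -6, 0, -3]
  [14, 2, 11, 1, 0]
Detection: at round 4, diagonal entry (5, 5) turns strictly negative.
Key observation: the cycle 5->2->4->3->5 has total weight 2 + (-1) + (-6) + 3, which is strictly negative.
Answer: DIVERGES — negative cycle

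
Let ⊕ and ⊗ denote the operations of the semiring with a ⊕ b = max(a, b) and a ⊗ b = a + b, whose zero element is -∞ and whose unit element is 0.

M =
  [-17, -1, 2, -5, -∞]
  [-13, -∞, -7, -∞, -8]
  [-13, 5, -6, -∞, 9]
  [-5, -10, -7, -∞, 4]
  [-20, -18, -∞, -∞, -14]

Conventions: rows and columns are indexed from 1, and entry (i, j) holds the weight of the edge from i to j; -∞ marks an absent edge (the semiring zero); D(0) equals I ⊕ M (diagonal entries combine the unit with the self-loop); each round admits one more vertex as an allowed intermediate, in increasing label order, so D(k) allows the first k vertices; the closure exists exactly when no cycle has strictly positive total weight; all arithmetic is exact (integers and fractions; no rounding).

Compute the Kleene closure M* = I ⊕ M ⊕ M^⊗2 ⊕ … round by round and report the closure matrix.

D(0):
  [0, -1, 2, -5, -∞]
  [-13, 0, -7, -∞, -8]
  [-13, 5, 0, -∞, 9]
  [-5, -10, -7, 0, 4]
  [-20, -18, -∞, -∞, 0]
D(1):
  [0, -1, 2, -5, -∞]
  [-13, 0, -7, -18, -8]
  [-13, 5, 0, -18, 9]
  [-5, -6, -3, 0, 4]
  [-20, -18, -18, -25, 0]
D(2):
  [0, -1, 2, -5, -9]
  [-13, 0, -7, -18, -8]
  [-8, 5, 0, -13, 9]
  [-5, -6, -3, 0, 4]
  [-20, -18, -18, -25, 0]
D(3):
  [0, 7, 2, -5, 11]
  [-13, 0, -7, -18, 2]
  [-8, 5, 0, -13, 9]
  [-5, 2, -3, 0, 6]
  [-20, -13, -18, -25, 0]
D(4):
  [0, 7, 2, -5, 11]
  [-13, 0, -7, -18, 2]
  [-8, 5, 0, -13, 9]
  [-5, 2, -3, 0, 6]
  [-20, -13, -18, -25, 0]
D(5):
  [0, 7, 2, -5, 11]
  [-13, 0, -7, -18, 2]
  [-8, 5, 0, -13, 9]
  [-5, 2, -3, 0, 6]
  [-20, -13, -18, -25, 0]
Answer: M* = [[0, 7, 2, -5, 11], [-13, 0, -7, -18, 2], [-8, 5, 0, -13, 9], [-5, 2, -3, 0, 6], [-20, -13, -18, -25, 0]]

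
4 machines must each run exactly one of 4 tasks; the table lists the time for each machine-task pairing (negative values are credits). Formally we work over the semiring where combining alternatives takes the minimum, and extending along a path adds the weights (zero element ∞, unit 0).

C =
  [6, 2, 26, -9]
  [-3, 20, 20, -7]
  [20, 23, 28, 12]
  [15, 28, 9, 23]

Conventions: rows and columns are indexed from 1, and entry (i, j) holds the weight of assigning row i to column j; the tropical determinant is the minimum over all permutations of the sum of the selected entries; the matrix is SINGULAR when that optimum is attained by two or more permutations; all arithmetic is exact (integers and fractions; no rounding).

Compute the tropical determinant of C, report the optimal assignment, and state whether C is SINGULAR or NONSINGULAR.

σ = (1, 2, 3, 4): 6 + 20 + 28 + 23 = 77
σ = (1, 2, 4, 3): 6 + 20 + 12 + 9 = 47
σ = (1, 3, 2, 4): 6 + 20 + 23 + 23 = 72
σ = (1, 3, 4, 2): 6 + 20 + 12 + 28 = 66
σ = (1, 4, 2, 3): 6 + (-7) + 23 + 9 = 31
σ = (1, 4, 3, 2): 6 + (-7) + 28 + 28 = 55
σ = (2, 1, 3, 4): 2 + (-3) + 28 + 23 = 50
σ = (2, 1, 4, 3): 2 + (-3) + 12 + 9 = 20
σ = (2, 3, 1, 4): 2 + 20 + 20 + 23 = 65
σ = (2, 3, 4, 1): 2 + 20 + 12 + 15 = 49
σ = (2, 4, 1, 3): 2 + (-7) + 20 + 9 = 24
σ = (2, 4, 3, 1): 2 + (-7) + 28 + 15 = 38
σ = (3, 1, 2, 4): 26 + (-3) + 23 + 23 = 69
σ = (3, 1, 4, 2): 26 + (-3) + 12 + 28 = 63
σ = (3, 2, 1, 4): 26 + 20 + 20 + 23 = 89
σ = (3, 2, 4, 1): 26 + 20 + 12 + 15 = 73
σ = (3, 4, 1, 2): 26 + (-7) + 20 + 28 = 67
σ = (3, 4, 2, 1): 26 + (-7) + 23 + 15 = 57
σ = (4, 1, 2, 3): (-9) + (-3) + 23 + 9 = 20
σ = (4, 1, 3, 2): (-9) + (-3) + 28 + 28 = 44
σ = (4, 2, 1, 3): (-9) + 20 + 20 + 9 = 40
σ = (4, 2, 3, 1): (-9) + 20 + 28 + 15 = 54
σ = (4, 3, 1, 2): (-9) + 20 + 20 + 28 = 59
σ = (4, 3, 2, 1): (-9) + 20 + 23 + 15 = 49
Optimal value attained by: σ = (2, 1, 4, 3).
Answer: det⊕(C) = 20; verdict: SINGULAR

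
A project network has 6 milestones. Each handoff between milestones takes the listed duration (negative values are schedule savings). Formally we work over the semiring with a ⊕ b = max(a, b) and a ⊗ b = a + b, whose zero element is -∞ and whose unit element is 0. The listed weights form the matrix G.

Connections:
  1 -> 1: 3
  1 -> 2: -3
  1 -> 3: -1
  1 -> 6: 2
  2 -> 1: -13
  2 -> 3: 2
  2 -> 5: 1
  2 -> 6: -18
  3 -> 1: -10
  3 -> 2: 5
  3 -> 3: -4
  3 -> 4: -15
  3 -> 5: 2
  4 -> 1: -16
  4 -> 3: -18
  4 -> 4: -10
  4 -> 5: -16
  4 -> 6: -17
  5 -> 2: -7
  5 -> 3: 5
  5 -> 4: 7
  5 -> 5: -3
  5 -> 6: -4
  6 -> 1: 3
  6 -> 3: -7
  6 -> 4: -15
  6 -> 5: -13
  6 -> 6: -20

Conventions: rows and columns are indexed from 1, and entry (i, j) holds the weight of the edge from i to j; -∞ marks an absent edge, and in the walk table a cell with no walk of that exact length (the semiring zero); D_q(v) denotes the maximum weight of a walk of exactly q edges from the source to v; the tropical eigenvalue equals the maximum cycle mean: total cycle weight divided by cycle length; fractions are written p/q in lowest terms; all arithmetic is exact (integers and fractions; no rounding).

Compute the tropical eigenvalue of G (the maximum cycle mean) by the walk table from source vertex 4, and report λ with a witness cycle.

q=0: [-∞, -∞, -∞, 0, -∞, -∞]
q=1: [-16, -∞, -18, -10, -16, -17]
q=2: [-13, -13, -11, -9, -16, -14]
q=3: [-10, -6, -11, -9, -9, -11]
q=4: [-7, -6, -4, -2, -5, -8]
q=5: [-4, 1, 0, 2, -2, -5]
q=6: [-1, 5, 3, 5, 2, -2]
Optimal cycle mean attained by: cycle 2->5->3->2, total 1 + 5 + 5, length 3.
Answer: λ = 11/3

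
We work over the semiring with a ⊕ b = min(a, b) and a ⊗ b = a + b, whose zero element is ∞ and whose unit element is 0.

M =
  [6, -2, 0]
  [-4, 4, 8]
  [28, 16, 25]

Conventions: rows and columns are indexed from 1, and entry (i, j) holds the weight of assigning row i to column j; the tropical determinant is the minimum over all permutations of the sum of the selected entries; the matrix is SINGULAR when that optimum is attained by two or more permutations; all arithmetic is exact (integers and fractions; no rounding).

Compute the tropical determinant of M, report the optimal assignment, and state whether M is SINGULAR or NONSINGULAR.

σ = (1, 2, 3): 6 + 4 + 25 = 35
σ = (1, 3, 2): 6 + 8 + 16 = 30
σ = (2, 1, 3): (-2) + (-4) + 25 = 19
σ = (2, 3, 1): (-2) + 8 + 28 = 34
σ = (3, 1, 2): 0 + (-4) + 16 = 12
σ = (3, 2, 1): 0 + 4 + 28 = 32
Optimal value attained by: σ = (3, 1, 2).
Answer: det⊕(M) = 12; verdict: NONSINGULAR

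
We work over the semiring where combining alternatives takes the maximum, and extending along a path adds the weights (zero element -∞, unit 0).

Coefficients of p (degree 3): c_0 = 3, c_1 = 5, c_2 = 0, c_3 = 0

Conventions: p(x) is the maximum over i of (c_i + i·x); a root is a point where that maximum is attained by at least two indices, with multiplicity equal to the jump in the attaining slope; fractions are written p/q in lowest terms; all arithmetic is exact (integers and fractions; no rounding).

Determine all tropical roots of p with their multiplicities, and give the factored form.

hull edge (i=0, c=3) to (i=1, c=5): slope 2, span 1
hull edge (i=1, c=5) to (i=3, c=0): slope -5/2, span 2
Factored form: p(x) = 0 ⊗ (x ⊕ (-2)) ⊗ (x ⊕ 5/2) ⊗ (x ⊕ 5/2)
Answer: roots = -2 (mult 1), 5/2 (mult 2)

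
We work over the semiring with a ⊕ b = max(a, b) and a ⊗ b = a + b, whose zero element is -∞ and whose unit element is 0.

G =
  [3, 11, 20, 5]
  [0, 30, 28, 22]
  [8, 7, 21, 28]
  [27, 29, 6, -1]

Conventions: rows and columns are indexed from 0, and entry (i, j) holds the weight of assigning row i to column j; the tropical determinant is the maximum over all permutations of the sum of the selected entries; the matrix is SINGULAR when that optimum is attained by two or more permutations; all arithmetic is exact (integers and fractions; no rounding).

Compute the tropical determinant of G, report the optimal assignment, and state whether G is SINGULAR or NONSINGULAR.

σ = (0, 1, 2, 3): 3 + 30 + 21 + (-1) = 53
σ = (0, 1, 3, 2): 3 + 30 + 28 + 6 = 67
σ = (0, 2, 1, 3): 3 + 28 + 7 + (-1) = 37
σ = (0, 2, 3, 1): 3 + 28 + 28 + 29 = 88
σ = (0, 3, 1, 2): 3 + 22 + 7 + 6 = 38
σ = (0, 3, 2, 1): 3 + 22 + 21 + 29 = 75
σ = (1, 0, 2, 3): 11 + 0 + 21 + (-1) = 31
σ = (1, 0, 3, 2): 11 + 0 + 28 + 6 = 45
σ = (1, 2, 0, 3): 11 + 28 + 8 + (-1) = 46
σ = (1, 2, 3, 0): 11 + 28 + 28 + 27 = 94
σ = (1, 3, 0, 2): 11 + 22 + 8 + 6 = 47
σ = (1, 3, 2, 0): 11 + 22 + 21 + 27 = 81
σ = (2, 0, 1, 3): 20 + 0 + 7 + (-1) = 26
σ = (2, 0, 3, 1): 20 + 0 + 28 + 29 = 77
σ = (2, 1, 0, 3): 20 + 30 + 8 + (-1) = 57
σ = (2, 1, 3, 0): 20 + 30 + 28 + 27 = 105
σ = (2, 3, 0, 1): 20 + 22 + 8 + 29 = 79
σ = (2, 3, 1, 0): 20 + 22 + 7 + 27 = 76
σ = (3, 0, 1, 2): 5 + 0 + 7 + 6 = 18
σ = (3, 0, 2, 1): 5 + 0 + 21 + 29 = 55
σ = (3, 1, 0, 2): 5 + 30 + 8 + 6 = 49
σ = (3, 1, 2, 0): 5 + 30 + 21 + 27 = 83
σ = (3, 2, 0, 1): 5 + 28 + 8 + 29 = 70
σ = (3, 2, 1, 0): 5 + 28 + 7 + 27 = 67
Optimal value attained by: σ = (2, 1, 3, 0).
Answer: det⊕(G) = 105; verdict: NONSINGULAR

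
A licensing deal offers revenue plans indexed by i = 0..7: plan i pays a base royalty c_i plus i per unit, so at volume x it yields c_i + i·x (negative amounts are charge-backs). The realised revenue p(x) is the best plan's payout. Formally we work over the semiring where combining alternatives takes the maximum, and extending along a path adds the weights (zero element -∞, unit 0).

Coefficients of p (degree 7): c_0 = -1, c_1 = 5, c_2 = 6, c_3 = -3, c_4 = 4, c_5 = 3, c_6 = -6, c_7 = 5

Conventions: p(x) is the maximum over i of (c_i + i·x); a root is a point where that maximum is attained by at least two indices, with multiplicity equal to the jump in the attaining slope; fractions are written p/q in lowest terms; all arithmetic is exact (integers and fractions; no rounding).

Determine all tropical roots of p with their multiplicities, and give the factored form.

hull edge (i=0, c=-1) to (i=1, c=5): slope 6, span 1
hull edge (i=1, c=5) to (i=2, c=6): slope 1, span 1
hull edge (i=2, c=6) to (i=7, c=5): slope -1/5, span 5
Factored form: p(x) = 5 ⊗ (x ⊕ (-6)) ⊗ (x ⊕ (-1)) ⊗ (x ⊕ 1/5) ⊗ (x ⊕ 1/5) ⊗ (x ⊕ 1/5) ⊗ (x ⊕ 1/5) ⊗ (x ⊕ 1/5)
Answer: roots = -6 (mult 1), -1 (mult 1), 1/5 (mult 5)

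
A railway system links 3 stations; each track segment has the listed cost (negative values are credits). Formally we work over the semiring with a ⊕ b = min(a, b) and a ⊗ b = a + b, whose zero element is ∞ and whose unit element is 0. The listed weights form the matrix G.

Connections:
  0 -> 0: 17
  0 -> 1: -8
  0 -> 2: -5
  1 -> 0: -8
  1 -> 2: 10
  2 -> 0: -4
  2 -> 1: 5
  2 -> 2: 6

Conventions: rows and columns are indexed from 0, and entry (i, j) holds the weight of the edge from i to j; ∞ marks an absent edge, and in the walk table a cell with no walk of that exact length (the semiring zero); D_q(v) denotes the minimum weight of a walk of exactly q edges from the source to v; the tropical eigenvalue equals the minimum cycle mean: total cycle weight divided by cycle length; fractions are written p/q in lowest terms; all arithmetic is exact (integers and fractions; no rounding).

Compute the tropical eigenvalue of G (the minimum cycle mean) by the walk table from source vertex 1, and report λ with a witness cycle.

q=0: [∞, 0, ∞]
q=1: [-8, ∞, 10]
q=2: [6, -16, -13]
q=3: [-24, -8, -7]
Optimal cycle mean attained by: cycle 0->1->0, total (-8) + (-8), length 2.
Answer: λ = -8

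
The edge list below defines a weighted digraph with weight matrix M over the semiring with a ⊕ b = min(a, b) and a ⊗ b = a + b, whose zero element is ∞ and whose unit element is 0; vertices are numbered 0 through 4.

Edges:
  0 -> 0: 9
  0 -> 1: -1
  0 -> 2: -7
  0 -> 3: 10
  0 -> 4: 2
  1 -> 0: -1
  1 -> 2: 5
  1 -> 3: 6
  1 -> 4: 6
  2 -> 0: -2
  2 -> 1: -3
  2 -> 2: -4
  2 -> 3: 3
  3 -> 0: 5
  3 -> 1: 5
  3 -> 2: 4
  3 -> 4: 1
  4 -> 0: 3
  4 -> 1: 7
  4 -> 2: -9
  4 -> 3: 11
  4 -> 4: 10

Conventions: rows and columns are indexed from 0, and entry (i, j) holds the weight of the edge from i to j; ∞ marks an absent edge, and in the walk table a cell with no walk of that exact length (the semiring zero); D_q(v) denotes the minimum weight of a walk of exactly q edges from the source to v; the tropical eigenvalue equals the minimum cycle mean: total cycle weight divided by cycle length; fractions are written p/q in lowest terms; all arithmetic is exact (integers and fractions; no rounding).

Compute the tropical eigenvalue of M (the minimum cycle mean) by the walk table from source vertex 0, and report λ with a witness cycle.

q=0: [0, ∞, ∞, ∞, ∞]
q=1: [9, -1, -7, 10, 2]
q=2: [-9, -10, -11, -4, 5]
q=3: [-13, -14, -16, -8, -7]
q=4: [-18, -19, -20, -13, -11]
q=5: [-22, -23, -25, -17, -16]
Optimal cycle mean attained by: cycle 0->2->0, total (-7) + (-2), length 2.
Answer: λ = -9/2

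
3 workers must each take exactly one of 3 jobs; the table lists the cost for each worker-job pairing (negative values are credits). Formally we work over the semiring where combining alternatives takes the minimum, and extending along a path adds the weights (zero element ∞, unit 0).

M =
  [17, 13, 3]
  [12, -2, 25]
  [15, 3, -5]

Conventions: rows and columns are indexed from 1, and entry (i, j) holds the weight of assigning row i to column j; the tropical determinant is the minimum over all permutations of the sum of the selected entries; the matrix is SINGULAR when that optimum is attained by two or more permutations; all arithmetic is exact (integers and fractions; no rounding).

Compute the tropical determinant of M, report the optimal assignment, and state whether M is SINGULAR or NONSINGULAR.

σ = (1, 2, 3): 17 + (-2) + (-5) = 10
σ = (1, 3, 2): 17 + 25 + 3 = 45
σ = (2, 1, 3): 13 + 12 + (-5) = 20
σ = (2, 3, 1): 13 + 25 + 15 = 53
σ = (3, 1, 2): 3 + 12 + 3 = 18
σ = (3, 2, 1): 3 + (-2) + 15 = 16
Optimal value attained by: σ = (1, 2, 3).
Answer: det⊕(M) = 10; verdict: NONSINGULAR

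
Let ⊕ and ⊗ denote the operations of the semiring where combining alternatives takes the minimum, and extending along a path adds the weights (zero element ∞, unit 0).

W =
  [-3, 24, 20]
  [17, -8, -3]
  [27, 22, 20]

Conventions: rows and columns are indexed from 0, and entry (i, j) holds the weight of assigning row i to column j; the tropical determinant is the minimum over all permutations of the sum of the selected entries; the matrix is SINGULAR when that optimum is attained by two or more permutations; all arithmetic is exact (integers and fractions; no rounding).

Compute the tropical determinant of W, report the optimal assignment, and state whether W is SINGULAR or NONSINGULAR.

σ = (0, 1, 2): (-3) + (-8) + 20 = 9
σ = (0, 2, 1): (-3) + (-3) + 22 = 16
σ = (1, 0, 2): 24 + 17 + 20 = 61
σ = (1, 2, 0): 24 + (-3) + 27 = 48
σ = (2, 0, 1): 20 + 17 + 22 = 59
σ = (2, 1, 0): 20 + (-8) + 27 = 39
Optimal value attained by: σ = (0, 1, 2).
Answer: det⊕(W) = 9; verdict: NONSINGULAR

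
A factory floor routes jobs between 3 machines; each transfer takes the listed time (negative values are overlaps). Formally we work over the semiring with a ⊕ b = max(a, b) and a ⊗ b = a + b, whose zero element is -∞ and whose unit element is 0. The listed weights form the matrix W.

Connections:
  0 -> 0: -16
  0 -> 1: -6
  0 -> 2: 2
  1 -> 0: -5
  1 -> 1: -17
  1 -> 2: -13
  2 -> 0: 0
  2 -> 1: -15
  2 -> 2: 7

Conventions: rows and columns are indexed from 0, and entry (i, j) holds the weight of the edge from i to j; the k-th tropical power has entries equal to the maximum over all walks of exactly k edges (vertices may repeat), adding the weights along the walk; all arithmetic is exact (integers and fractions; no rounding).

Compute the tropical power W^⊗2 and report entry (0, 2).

W^⊗2:
  [2, -13, 9]
  [-13, -11, -3]
  [7, -6, 14]
Key observation: the optimum is the walk 0->2->2, with weight 2 + 7 = 9.
Optimal value attained by: walk 0->2->2.
Answer: (W^⊗2)[0][2] = 9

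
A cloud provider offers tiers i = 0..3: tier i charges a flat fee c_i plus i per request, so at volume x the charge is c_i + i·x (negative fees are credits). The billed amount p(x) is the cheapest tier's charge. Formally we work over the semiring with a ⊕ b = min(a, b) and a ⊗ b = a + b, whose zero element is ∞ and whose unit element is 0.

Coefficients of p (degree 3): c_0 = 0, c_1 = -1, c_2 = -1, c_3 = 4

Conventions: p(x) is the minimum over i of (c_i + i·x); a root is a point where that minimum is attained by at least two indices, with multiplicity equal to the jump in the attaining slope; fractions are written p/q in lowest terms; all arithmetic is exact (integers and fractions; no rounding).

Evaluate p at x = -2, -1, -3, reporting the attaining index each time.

p(-2) = min(0+0·(-2)=0, -1+1·(-2)=-3, -1+2·(-2)=-5, 4+3·(-2)=-2) = -5 (attained by i=2)
p(-1) = min(0+0·(-1)=0, -1+1·(-1)=-2, -1+2·(-1)=-3, 4+3·(-1)=1) = -3 (attained by i=2)
p(-3) = min(0+0·(-3)=0, -1+1·(-3)=-4, -1+2·(-3)=-7, 4+3·(-3)=-5) = -7 (attained by i=2)
Answer: p(-2) = -5; p(-1) = -3; p(-3) = -7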